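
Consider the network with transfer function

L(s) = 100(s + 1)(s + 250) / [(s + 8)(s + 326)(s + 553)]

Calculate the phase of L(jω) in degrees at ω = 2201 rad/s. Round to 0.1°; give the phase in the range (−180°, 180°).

At s = jω = j2201:
zero (s+1): 1 + j2201 → |·| = √(1²+2201²) = √4844402 ≈ 2201, ∠ = arctan(2201/1) ≈ 89.97°
zero (s+250): 250 + j2201 → |·| = √(250²+2201²) = √4906901 ≈ 2215.2, ∠ = arctan(2201/250) ≈ 83.52°
pole (s+8): 8 + j2201 → |·| = √(8²+2201²) = √4844465 ≈ 2201, ∠ = arctan(2201/8) ≈ 89.79°
pole (s+326): 326 + j2201 → |·| = √(326²+2201²) = √4950677 ≈ 2225, ∠ = arctan(2201/326) ≈ 81.57°
pole (s+553): 553 + j2201 → |·| = √(553²+2201²) = √5150210 ≈ 2269.4, ∠ = arctan(2201/553) ≈ 75.90°
∠L = 173.49° − 247.26° = -73.77°

-73.8°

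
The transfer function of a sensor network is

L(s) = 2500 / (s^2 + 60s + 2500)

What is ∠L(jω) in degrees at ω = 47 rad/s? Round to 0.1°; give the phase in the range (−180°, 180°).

At s = jω = j47:
quadratic: (j47)² + 60·j47 + 2500 = 291 + j2820 → |·| ≈ 2835, ∠ ≈ 84.11°
∠L = 0.00° − 84.11° = -84.11°

-84.1°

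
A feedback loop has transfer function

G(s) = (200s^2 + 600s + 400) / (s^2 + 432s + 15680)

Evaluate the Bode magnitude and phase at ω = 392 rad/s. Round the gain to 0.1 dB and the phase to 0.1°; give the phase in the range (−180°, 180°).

Substitute s = j392:
Numerator: 200(j392)^2 + 600(j392) + 400 = -30732400 + j235200
Denominator: (j392)^2 + 432(j392) + 15680 = -137984 + j169344
|N| = √(30732400² + 235200²) ≈ 3.0733e+07, ∠N ≈ 179.56°
|D| = √(137984² + 169344²) ≈ 2.1844e+05, ∠D ≈ 129.17°
|G| = 3.0733e+07 / 2.1844e+05 ≈ 140.69
Gain = 20 log₁₀(140.69) ≈ 42.97 dB
∠G = 179.56° − 129.17° = 50.39°

43.0 dB, 50.4°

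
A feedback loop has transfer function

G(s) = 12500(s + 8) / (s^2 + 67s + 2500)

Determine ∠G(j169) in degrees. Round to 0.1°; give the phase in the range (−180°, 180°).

-69.2°

At s = jω = j169:
zero (s+8): 8 + j169 → |·| = √(8²+169²) = √28625 ≈ 169.19, ∠ = arctan(169/8) ≈ 87.29°
quadratic: (j169)² + 67·j169 + 2500 = -26061 + j11323 → |·| ≈ 28415, ∠ ≈ 156.52°
∠G = 87.29° − 156.52° = -69.23°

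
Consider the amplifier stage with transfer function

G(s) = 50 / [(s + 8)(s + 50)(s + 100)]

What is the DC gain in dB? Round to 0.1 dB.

G(0) = 50 / (8·50·100) = 0.00125
20 log₁₀(0.00125) ≈ -58.06 dB

-58.1 dB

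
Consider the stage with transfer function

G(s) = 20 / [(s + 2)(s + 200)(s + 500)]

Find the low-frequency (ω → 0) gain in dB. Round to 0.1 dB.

-80.0 dB

G(0) = 20 / (2·200·500) = 0.0001
20 log₁₀(0.0001) ≈ -80.00 dB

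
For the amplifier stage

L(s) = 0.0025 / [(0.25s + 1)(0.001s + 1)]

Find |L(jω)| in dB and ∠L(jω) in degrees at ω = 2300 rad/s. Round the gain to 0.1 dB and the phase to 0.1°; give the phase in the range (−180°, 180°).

At ω = 2300 rad/s:
pole (1 + j2300·0.25) = 1 + j575 → |·| ≈ 575, ∠ ≈ 89.90°
pole (1 + j2300·0.001) = 1 + j2.3 → |·| ≈ 2.508, ∠ ≈ 66.50°
|L| = 0.0025 · 1 / (575 · 2.508) ≈ 1.7336e-06
Gain = 20 log₁₀(1.7336e-06) ≈ -115.22 dB
∠L = (0°) − (89.90° + 66.50°) = -156.40°

-115.2 dB, -156.4°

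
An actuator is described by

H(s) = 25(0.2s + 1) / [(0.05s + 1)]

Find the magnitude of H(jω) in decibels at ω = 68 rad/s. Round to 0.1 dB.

39.7 dB

At ω = 68 rad/s:
zero (1 + j68·0.2) = 1 + j13.6 → |·| ≈ 13.637, ∠ ≈ 85.79°
pole (1 + j68·0.05) = 1 + j3.4 → |·| ≈ 3.544, ∠ ≈ 73.61°
|H| = 25 · 13.637 / (3.544) ≈ 96.198
Gain = 20 log₁₀(96.198) ≈ 39.66 dB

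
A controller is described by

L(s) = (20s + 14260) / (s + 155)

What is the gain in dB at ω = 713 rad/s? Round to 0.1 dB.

Substitute s = j713:
Numerator: 20(j713) + 14260 = 14260 + j14260
Denominator: (j713) + 155 = 155 + j713
|N| = √(14260² + 14260²) ≈ 20167, ∠N ≈ 45.00°
|D| = √(155² + 713²) ≈ 729.65, ∠D ≈ 77.74°
|L| = 20167 / 729.65 ≈ 27.639
Gain = 20 log₁₀(27.639) ≈ 28.83 dB

28.8 dB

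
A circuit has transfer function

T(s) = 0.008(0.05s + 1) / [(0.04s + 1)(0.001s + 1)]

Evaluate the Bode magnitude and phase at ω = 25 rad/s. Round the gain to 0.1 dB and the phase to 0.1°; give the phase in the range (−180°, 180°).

At ω = 25 rad/s:
zero (1 + j25·0.05) = 1 + j1.25 → |·| ≈ 1.6008, ∠ ≈ 51.34°
pole (1 + j25·0.04) = 1 + j1 → |·| ≈ 1.4142, ∠ ≈ 45.00°
pole (1 + j25·0.001) = 1 + j0.025 → |·| ≈ 1.0003, ∠ ≈ 1.43°
|T| = 0.008 · 1.6008 / (1.4142 · 1.0003) ≈ 0.0090529
Gain = 20 log₁₀(0.0090529) ≈ -40.86 dB
∠T = (51.34°) − (45.00° + 1.43°) = 4.91°

-40.9 dB, 4.9°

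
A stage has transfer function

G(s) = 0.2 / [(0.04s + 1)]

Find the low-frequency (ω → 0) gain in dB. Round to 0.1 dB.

G(0) = 0.2 · 1 / 1 = 0.2
20 log₁₀(0.2) ≈ -13.98 dB

-14.0 dB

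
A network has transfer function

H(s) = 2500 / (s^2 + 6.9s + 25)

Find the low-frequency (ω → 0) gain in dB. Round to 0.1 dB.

H(0) = 2500 / 25 = 100
20 log₁₀(100) ≈ 40.00 dB

40.0 dB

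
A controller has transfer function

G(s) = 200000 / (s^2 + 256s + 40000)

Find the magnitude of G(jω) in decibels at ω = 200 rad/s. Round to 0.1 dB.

11.8 dB

At s = jω = j200:
quadratic: (j200)² + 256·j200 + 40000 = 0 + j51200 → |·| ≈ 51200, ∠ ≈ 90.00°
|G| = 200000 / 51200 ≈ 3.9062
Gain = 20 log₁₀(3.9062) ≈ 11.84 dB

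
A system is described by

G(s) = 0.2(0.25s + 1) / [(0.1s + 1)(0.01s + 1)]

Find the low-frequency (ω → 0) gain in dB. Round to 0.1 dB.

G(0) = 0.2 · 1 / 1 = 0.2
20 log₁₀(0.2) ≈ -13.98 dB

-14.0 dB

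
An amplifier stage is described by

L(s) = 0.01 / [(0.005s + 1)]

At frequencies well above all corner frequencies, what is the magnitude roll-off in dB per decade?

-20 dB/decade

Each pole contributes −20 dB/decade at high frequency; each zero contributes +20 dB/decade.
Net: 0 zero(s) − 1 pole(s) → -20 dB/decade.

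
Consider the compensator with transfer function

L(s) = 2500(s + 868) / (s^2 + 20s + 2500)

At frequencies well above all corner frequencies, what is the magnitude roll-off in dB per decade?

Each pole contributes −20 dB/decade at high frequency; each zero contributes +20 dB/decade.
Net: 1 zero(s) − 2 pole(s) → -20 dB/decade.

-20 dB/decade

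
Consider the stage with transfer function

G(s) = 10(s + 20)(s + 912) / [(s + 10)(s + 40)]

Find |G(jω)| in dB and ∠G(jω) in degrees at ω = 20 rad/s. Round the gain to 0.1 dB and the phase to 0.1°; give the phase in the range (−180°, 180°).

At s = jω = j20:
zero (s+20): 20 + j20 → |·| = √(20²+20²) = √800 ≈ 28.284, ∠ = arctan(20/20) ≈ 45.00°
zero (s+912): 912 + j20 → |·| = √(912²+20²) = √832144 ≈ 912.22, ∠ = arctan(20/912) ≈ 1.26°
pole (s+10): 10 + j20 → |·| = √(10²+20²) = √500 ≈ 22.361, ∠ = arctan(20/10) ≈ 63.43°
pole (s+40): 40 + j20 → |·| = √(40²+20²) = √2000 ≈ 44.721, ∠ = arctan(20/40) ≈ 26.57°
|G| = 10 · 25801 / 1000 ≈ 258.01
Gain = 20 log₁₀(258.01) ≈ 48.23 dB
∠G = 46.26° − 90.00° = -43.74°

48.2 dB, -43.7°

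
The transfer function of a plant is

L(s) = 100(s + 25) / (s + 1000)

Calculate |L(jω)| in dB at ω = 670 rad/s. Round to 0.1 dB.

34.9 dB

At s = jω = j670:
zero (s+25): 25 + j670 → |·| = √(25²+670²) = √449525 ≈ 670.47, ∠ = arctan(670/25) ≈ 87.86°
pole (s+1000): 1000 + j670 → |·| = √(1000²+670²) = √1448900 ≈ 1203.7, ∠ = arctan(670/1000) ≈ 33.82°
|L| = 100 · 670.47 / 1203.7 ≈ 55.701
Gain = 20 log₁₀(55.701) ≈ 34.92 dB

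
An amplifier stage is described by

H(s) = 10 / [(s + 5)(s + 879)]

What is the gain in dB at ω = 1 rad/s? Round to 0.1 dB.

At s = jω = j1:
pole (s+5): 5 + j1 → |·| = √(5²+1²) = √26 ≈ 5.099, ∠ = arctan(1/5) ≈ 11.31°
pole (s+879): 879 + j1 → |·| = √(879²+1²) = √772642 ≈ 879, ∠ = arctan(1/879) ≈ 0.07°
|H| = 10 / 4482 ≈ 0.0022311
Gain = 20 log₁₀(0.0022311) ≈ -53.03 dB

-53.0 dB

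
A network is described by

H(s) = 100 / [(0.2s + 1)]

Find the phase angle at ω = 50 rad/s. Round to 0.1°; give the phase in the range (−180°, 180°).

At ω = 50 rad/s:
pole (1 + j50·0.2) = 1 + j10 → |·| ≈ 10.05, ∠ ≈ 84.29°
∠H = (0°) − (84.29°) = -84.29°

-84.3°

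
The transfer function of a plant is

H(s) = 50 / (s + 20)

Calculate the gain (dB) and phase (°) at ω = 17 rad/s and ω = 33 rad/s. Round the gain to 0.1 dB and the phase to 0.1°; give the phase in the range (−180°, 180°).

ω = 17: 5.6 dB, -40.4°; ω = 33: 2.3 dB, -58.8°

Substitute s = j17:
Numerator: 50 = 50 + j0
Denominator: (j17) + 20 = 20 + j17
|N| = √(50² + 0²) ≈ 50, ∠N ≈ 0.00°
|D| = √(20² + 17²) ≈ 26.249, ∠D ≈ 40.36°
|H| = 50 / 26.249 ≈ 1.9048
Gain = 20 log₁₀(1.9048) ≈ 5.60 dB
∠H = 0.00° − 40.36° = -40.36°

Substitute s = j33:
Numerator: 50 = 50 + j0
Denominator: (j33) + 20 = 20 + j33
|N| = √(50² + 0²) ≈ 50, ∠N ≈ 0.00°
|D| = √(20² + 33²) ≈ 38.588, ∠D ≈ 58.78°
|H| = 50 / 38.588 ≈ 1.2957
Gain = 20 log₁₀(1.2957) ≈ 2.25 dB
∠H = 0.00° − 58.78° = -58.78°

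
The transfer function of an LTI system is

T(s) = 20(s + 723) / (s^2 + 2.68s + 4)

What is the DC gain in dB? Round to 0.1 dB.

71.2 dB

T(0) = 20·723 / 4 = 3615
20 log₁₀(3615) ≈ 71.16 dB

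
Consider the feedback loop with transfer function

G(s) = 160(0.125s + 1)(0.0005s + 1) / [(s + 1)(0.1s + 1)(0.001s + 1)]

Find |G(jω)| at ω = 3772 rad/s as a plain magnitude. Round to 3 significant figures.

0.0290

At ω = 3772 rad/s:
zero (1 + j3772·0.125) = 1 + j471.5 → |·| ≈ 471.5, ∠ ≈ 89.88°
zero (1 + j3772·0.0005) = 1 + j1.886 → |·| ≈ 2.1347, ∠ ≈ 62.07°
pole (1 + j3772·1) = 1 + j3772 → |·| ≈ 3772, ∠ ≈ 89.98°
pole (1 + j3772·0.1) = 1 + j377.2 → |·| ≈ 377.2, ∠ ≈ 89.85°
pole (1 + j3772·0.001) = 1 + j3.772 → |·| ≈ 3.9023, ∠ ≈ 75.15°
|G| = 160 · 471.5 · 2.1347 / (3772 · 377.2 · 3.9023) ≈ 0.029005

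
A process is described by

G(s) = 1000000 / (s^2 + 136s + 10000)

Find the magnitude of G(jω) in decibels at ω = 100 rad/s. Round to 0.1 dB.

37.3 dB

At s = jω = j100:
quadratic: (j100)² + 136·j100 + 10000 = 0 + j13600 → |·| ≈ 13600, ∠ ≈ 90.00°
|G| = 1000000 / 13600 ≈ 73.529
Gain = 20 log₁₀(73.529) ≈ 37.33 dB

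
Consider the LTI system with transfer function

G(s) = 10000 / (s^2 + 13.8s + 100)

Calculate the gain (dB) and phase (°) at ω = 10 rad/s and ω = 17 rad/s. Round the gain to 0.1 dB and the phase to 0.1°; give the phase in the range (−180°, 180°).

At s = jω = j10:
quadratic: (j10)² + 13.8·j10 + 100 = 0 + j138 → |·| ≈ 138, ∠ ≈ 90.00°
|G| = 10000 / 138 ≈ 72.464
Gain = 20 log₁₀(72.464) ≈ 37.20 dB
∠G = 0.00° − 90.00° = -90.00°

At s = jω = j17:
quadratic: (j17)² + 13.8·j17 + 100 = -189 + j234.6 → |·| ≈ 301.26, ∠ ≈ 128.86°
|G| = 10000 / 301.26 ≈ 33.194
Gain = 20 log₁₀(33.194) ≈ 30.42 dB
∠G = 0.00° − 128.86° = -128.86°

ω = 10: 37.2 dB, -90.0°; ω = 17: 30.4 dB, -128.9°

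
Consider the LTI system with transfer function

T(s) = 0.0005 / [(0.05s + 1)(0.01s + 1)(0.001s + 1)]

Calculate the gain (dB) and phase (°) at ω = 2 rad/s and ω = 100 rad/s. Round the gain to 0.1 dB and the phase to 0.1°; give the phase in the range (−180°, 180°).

At ω = 2 rad/s:
pole (1 + j2·0.05) = 1 + j0.1 → |·| ≈ 1.005, ∠ ≈ 5.71°
pole (1 + j2·0.01) = 1 + j0.02 → |·| ≈ 1.0002, ∠ ≈ 1.15°
pole (1 + j2·0.001) = 1 + j0.002 → |·| ≈ 1, ∠ ≈ 0.11°
|T| = 0.0005 · 1 / (1.005 · 1.0002 · 1) ≈ 0.00049741
Gain = 20 log₁₀(0.00049741) ≈ -66.07 dB
∠T = (0°) − (5.71° + 1.15° + 0.11°) = -6.97°

At ω = 100 rad/s:
pole (1 + j100·0.05) = 1 + j5 → |·| ≈ 5.099, ∠ ≈ 78.69°
pole (1 + j100·0.01) = 1 + j1 → |·| ≈ 1.4142, ∠ ≈ 45.00°
pole (1 + j100·0.001) = 1 + j0.1 → |·| ≈ 1.005, ∠ ≈ 5.71°
|T| = 0.0005 · 1 / (5.099 · 1.4142 · 1.005) ≈ 6.8993e-05
Gain = 20 log₁₀(6.8993e-05) ≈ -83.22 dB
∠T = (0°) − (78.69° + 45.00° + 5.71°) = -129.40°

ω = 2: -66.1 dB, -7.0°; ω = 100: -83.2 dB, -129.4°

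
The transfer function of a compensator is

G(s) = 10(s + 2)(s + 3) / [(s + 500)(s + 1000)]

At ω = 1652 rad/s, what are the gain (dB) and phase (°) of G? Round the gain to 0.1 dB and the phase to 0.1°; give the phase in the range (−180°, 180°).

At s = jω = j1652:
zero (s+2): 2 + j1652 → |·| = √(2²+1652²) = √2729108 ≈ 1652, ∠ = arctan(1652/2) ≈ 89.93°
zero (s+3): 3 + j1652 → |·| = √(3²+1652²) = √2729113 ≈ 1652, ∠ = arctan(1652/3) ≈ 89.90°
pole (s+500): 500 + j1652 → |·| = √(500²+1652²) = √2979104 ≈ 1726, ∠ = arctan(1652/500) ≈ 73.16°
pole (s+1000): 1000 + j1652 → |·| = √(1000²+1652²) = √3729104 ≈ 1931.1, ∠ = arctan(1652/1000) ≈ 58.81°
|G| = 10 · 2.7291e+06 / 3.3331e+06 ≈ 8.1879
Gain = 20 log₁₀(8.1879) ≈ 18.26 dB
∠G = 179.83° − 131.97° = 47.86°

18.3 dB, 47.9°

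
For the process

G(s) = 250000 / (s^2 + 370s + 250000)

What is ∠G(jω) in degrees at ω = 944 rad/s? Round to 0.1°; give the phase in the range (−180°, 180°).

-151.4°

At s = jω = j944:
quadratic: (j944)² + 370·j944 + 250000 = -641136 + j349280 → |·| ≈ 7.301e+05, ∠ ≈ 151.42°
∠G = 0.00° − 151.42° = -151.42°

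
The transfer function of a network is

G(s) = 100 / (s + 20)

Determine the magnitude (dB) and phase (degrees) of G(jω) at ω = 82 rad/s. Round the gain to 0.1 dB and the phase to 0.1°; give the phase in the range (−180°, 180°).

1.5 dB, -76.3°

At s = jω = j82:
pole (s+20): 20 + j82 → |·| = √(20²+82²) = √7124 ≈ 84.404, ∠ = arctan(82/20) ≈ 76.29°
|G| = 100 / 84.404 ≈ 1.1848
Gain = 20 log₁₀(1.1848) ≈ 1.47 dB
∠G = 0.00° − 76.29° = -76.29°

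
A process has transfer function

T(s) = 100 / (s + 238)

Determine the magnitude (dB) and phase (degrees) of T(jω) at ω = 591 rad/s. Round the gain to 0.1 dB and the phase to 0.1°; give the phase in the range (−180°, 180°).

-16.1 dB, -68.1°

At s = jω = j591:
pole (s+238): 238 + j591 → |·| = √(238²+591²) = √405925 ≈ 637.12, ∠ = arctan(591/238) ≈ 68.06°
|T| = 100 / 637.12 ≈ 0.15696
Gain = 20 log₁₀(0.15696) ≈ -16.08 dB
∠T = 0.00° − 68.06° = -68.06°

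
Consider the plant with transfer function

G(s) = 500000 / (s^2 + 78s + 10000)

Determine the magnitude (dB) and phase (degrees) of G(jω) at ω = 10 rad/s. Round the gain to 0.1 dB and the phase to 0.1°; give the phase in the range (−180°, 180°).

34.0 dB, -4.5°

At s = jω = j10:
quadratic: (j10)² + 78·j10 + 10000 = 9900 + j780 → |·| ≈ 9930.7, ∠ ≈ 4.50°
|G| = 500000 / 9930.7 ≈ 50.349
Gain = 20 log₁₀(50.349) ≈ 34.04 dB
∠G = 0.00° − 4.50° = -4.50°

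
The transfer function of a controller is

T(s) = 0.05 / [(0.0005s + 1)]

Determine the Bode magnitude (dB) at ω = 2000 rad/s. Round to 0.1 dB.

At ω = 2000 rad/s:
pole (1 + j2000·0.0005) = 1 + j1 → |·| ≈ 1.4142, ∠ ≈ 45.00°
|T| = 0.05 · 1 / (1.4142) ≈ 0.035356
Gain = 20 log₁₀(0.035356) ≈ -29.03 dB

-29.0 dB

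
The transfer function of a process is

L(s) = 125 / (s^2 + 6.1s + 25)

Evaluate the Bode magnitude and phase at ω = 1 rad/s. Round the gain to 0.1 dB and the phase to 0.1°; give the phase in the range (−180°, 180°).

14.1 dB, -14.3°

At s = jω = j1:
quadratic: (j1)² + 6.1·j1 + 25 = 24 + j6.1 → |·| ≈ 24.763, ∠ ≈ 14.26°
|L| = 125 / 24.763 ≈ 5.0479
Gain = 20 log₁₀(5.0479) ≈ 14.06 dB
∠L = 0.00° − 14.26° = -14.26°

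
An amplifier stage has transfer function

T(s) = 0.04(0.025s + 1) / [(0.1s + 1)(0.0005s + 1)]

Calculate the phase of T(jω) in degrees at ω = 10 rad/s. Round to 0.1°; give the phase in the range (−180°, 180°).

-31.3°

At ω = 10 rad/s:
zero (1 + j10·0.025) = 1 + j0.25 → |·| ≈ 1.0308, ∠ ≈ 14.04°
pole (1 + j10·0.1) = 1 + j1 → |·| ≈ 1.4142, ∠ ≈ 45.00°
pole (1 + j10·0.0005) = 1 + j0.005 → |·| ≈ 1, ∠ ≈ 0.29°
∠T = (14.04°) − (45.00° + 0.29°) = -31.25°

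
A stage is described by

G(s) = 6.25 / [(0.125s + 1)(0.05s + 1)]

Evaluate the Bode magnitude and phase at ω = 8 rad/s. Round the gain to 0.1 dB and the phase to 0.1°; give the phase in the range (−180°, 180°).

12.3 dB, -66.8°

At ω = 8 rad/s:
pole (1 + j8·0.125) = 1 + j1 → |·| ≈ 1.4142, ∠ ≈ 45.00°
pole (1 + j8·0.05) = 1 + j0.4 → |·| ≈ 1.077, ∠ ≈ 21.80°
|G| = 6.25 · 1 / (1.4142 · 1.077) ≈ 4.1035
Gain = 20 log₁₀(4.1035) ≈ 12.26 dB
∠G = (0°) − (45.00° + 21.80°) = -66.80°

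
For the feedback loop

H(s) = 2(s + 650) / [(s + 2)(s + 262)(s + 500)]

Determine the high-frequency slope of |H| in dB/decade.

Each pole contributes −20 dB/decade at high frequency; each zero contributes +20 dB/decade.
Net: 1 zero(s) − 3 pole(s) → -40 dB/decade.

-40 dB/decade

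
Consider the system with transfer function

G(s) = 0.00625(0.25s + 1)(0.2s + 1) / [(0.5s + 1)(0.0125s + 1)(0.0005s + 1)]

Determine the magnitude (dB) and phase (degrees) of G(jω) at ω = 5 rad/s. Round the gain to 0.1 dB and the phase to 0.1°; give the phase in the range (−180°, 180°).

-45.6 dB, 24.4°

At ω = 5 rad/s:
zero (1 + j5·0.25) = 1 + j1.25 → |·| ≈ 1.6008, ∠ ≈ 51.34°
zero (1 + j5·0.2) = 1 + j1 → |·| ≈ 1.4142, ∠ ≈ 45.00°
pole (1 + j5·0.5) = 1 + j2.5 → |·| ≈ 2.6926, ∠ ≈ 68.20°
pole (1 + j5·0.0125) = 1 + j0.0625 → |·| ≈ 1.002, ∠ ≈ 3.58°
pole (1 + j5·0.0005) = 1 + j0.0025 → |·| ≈ 1, ∠ ≈ 0.14°
|G| = 0.00625 · 1.6008 · 1.4142 / (2.6926 · 1.002 · 1) ≈ 0.0052443
Gain = 20 log₁₀(0.0052443) ≈ -45.61 dB
∠G = (51.34° + 45.00°) − (68.20° + 3.58° + 0.14°) = 24.42°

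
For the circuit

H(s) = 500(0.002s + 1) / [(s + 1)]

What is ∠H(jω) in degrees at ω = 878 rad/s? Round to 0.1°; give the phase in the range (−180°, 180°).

-29.6°

At ω = 878 rad/s:
zero (1 + j878·0.002) = 1 + j1.756 → |·| ≈ 2.0208, ∠ ≈ 60.34°
pole (1 + j878·1) = 1 + j878 → |·| ≈ 878, ∠ ≈ 89.93°
∠H = (60.34°) − (89.93°) = -29.59°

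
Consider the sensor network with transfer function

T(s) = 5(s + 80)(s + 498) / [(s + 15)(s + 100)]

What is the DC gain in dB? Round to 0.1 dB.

42.5 dB

T(0) = 5·80·498 / (15·100) = 132.8
20 log₁₀(132.8) ≈ 42.46 dB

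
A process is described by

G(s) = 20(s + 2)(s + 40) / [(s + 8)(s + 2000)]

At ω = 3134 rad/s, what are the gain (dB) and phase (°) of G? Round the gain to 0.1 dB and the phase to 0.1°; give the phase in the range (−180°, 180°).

24.5 dB, 31.9°

At s = jω = j3134:
zero (s+2): 2 + j3134 → |·| = √(2²+3134²) = √9821960 ≈ 3134, ∠ = arctan(3134/2) ≈ 89.96°
zero (s+40): 40 + j3134 → |·| = √(40²+3134²) = √9823556 ≈ 3134.3, ∠ = arctan(3134/40) ≈ 89.27°
pole (s+8): 8 + j3134 → |·| = √(8²+3134²) = √9822020 ≈ 3134, ∠ = arctan(3134/8) ≈ 89.85°
pole (s+2000): 2000 + j3134 → |·| = √(2000²+3134²) = √13821956 ≈ 3717.8, ∠ = arctan(3134/2000) ≈ 57.46°
|G| = 20 · 9.8229e+06 / 1.1652e+07 ≈ 16.86
Gain = 20 log₁₀(16.86) ≈ 24.54 dB
∠G = 179.23° − 147.31° = 31.92°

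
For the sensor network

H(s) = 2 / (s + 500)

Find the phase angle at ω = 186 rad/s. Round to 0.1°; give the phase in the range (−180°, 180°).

-20.4°

At s = jω = j186:
pole (s+500): 500 + j186 → |·| = √(500²+186²) = √284596 ≈ 533.48, ∠ = arctan(186/500) ≈ 20.41°
∠H = 0.00° − 20.41° = -20.41°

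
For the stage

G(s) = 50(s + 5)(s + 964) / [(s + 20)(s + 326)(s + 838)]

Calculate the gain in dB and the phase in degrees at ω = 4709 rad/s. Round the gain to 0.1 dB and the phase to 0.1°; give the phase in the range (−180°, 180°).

At s = jω = j4709:
zero (s+5): 5 + j4709 → |·| = √(5²+4709²) = √22174706 ≈ 4709, ∠ = arctan(4709/5) ≈ 89.94°
zero (s+964): 964 + j4709 → |·| = √(964²+4709²) = √23103977 ≈ 4806.7, ∠ = arctan(4709/964) ≈ 78.43°
pole (s+20): 20 + j4709 → |·| = √(20²+4709²) = √22175081 ≈ 4709, ∠ = arctan(4709/20) ≈ 89.76°
pole (s+326): 326 + j4709 → |·| = √(326²+4709²) = √22280957 ≈ 4720.3, ∠ = arctan(4709/326) ≈ 86.04°
pole (s+838): 838 + j4709 → |·| = √(838²+4709²) = √22876925 ≈ 4783, ∠ = arctan(4709/838) ≈ 79.91°
|G| = 50 · 2.2635e+07 / 1.0632e+11 ≈ 0.010645
Gain = 20 log₁₀(0.010645) ≈ -39.46 dB
∠G = 168.37° − 255.71° = -87.34°

-39.5 dB, -87.3°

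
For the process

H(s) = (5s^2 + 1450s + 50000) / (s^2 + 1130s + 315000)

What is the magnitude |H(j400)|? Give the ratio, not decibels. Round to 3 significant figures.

Substitute s = j400:
Numerator: 5(j400)^2 + 1450(j400) + 50000 = -750000 + j580000
Denominator: (j400)^2 + 1130(j400) + 315000 = 155000 + j452000
|N| = √(750000² + 580000²) ≈ 9.481e+05, ∠N ≈ 142.28°
|D| = √(155000² + 452000²) ≈ 4.7784e+05, ∠D ≈ 71.07°
|H| = 9.481e+05 / 4.7784e+05 ≈ 1.9841

1.98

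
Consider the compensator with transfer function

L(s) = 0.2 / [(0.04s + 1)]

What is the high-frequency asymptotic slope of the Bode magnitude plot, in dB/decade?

Each pole contributes −20 dB/decade at high frequency; each zero contributes +20 dB/decade.
Net: 0 zero(s) − 1 pole(s) → -20 dB/decade.

-20 dB/decade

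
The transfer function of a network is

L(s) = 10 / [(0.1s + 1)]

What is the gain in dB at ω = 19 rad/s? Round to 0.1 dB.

At ω = 19 rad/s:
pole (1 + j19·0.1) = 1 + j1.9 → |·| ≈ 2.1471, ∠ ≈ 62.24°
|L| = 10 · 1 / (2.1471) ≈ 4.6574
Gain = 20 log₁₀(4.6574) ≈ 13.36 dB

13.4 dB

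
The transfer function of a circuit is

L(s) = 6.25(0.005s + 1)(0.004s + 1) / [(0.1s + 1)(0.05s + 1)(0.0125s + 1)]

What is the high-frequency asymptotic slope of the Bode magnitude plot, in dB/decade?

Each pole contributes −20 dB/decade at high frequency; each zero contributes +20 dB/decade.
Net: 2 zero(s) − 3 pole(s) → -20 dB/decade.

-20 dB/decade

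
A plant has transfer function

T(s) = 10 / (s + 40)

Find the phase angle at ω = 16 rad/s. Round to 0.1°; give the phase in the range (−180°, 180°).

At s = jω = j16:
pole (s+40): 40 + j16 → |·| = √(40²+16²) = √1856 ≈ 43.081, ∠ = arctan(16/40) ≈ 21.80°
∠T = 0.00° − 21.80° = -21.80°

-21.8°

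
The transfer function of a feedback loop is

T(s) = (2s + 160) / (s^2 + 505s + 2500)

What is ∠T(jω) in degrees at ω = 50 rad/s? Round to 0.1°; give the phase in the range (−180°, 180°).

-58.0°

Substitute s = j50:
Numerator: 2(j50) + 160 = 160 + j100
Denominator: (j50)^2 + 505(j50) + 2500 = 0 + j25250
|N| = √(160² + 100²) ≈ 188.68, ∠N ≈ 32.01°
|D| = √(0² + 25250²) ≈ 25250, ∠D ≈ 90.00°
∠T = 32.01° − 90.00° = -57.99°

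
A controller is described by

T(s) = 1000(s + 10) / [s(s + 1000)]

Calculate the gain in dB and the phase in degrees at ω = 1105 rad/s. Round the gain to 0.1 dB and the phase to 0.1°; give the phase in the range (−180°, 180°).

At s = jω = j1105:
zero (s+10): 10 + j1105 → |·| = √(10²+1105²) = √1221125 ≈ 1105, ∠ = arctan(1105/10) ≈ 89.48°
pole (s+1000): 1000 + j1105 → |·| = √(1000²+1105²) = √2221025 ≈ 1490.3, ∠ = arctan(1105/1000) ≈ 47.86°
pole at origin: |s| = 1105, ∠ = 90.00° (in denominator)
|T| = 1000 · 1105 / 1.6468e+06 ≈ 0.671
Gain = 20 log₁₀(0.671) ≈ -3.47 dB
∠T = 89.48° − 137.86° = -48.38°

-3.5 dB, -48.4°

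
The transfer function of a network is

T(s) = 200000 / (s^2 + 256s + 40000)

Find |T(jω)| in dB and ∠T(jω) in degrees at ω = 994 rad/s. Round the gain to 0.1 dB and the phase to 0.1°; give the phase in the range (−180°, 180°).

-13.8 dB, -165.0°

At s = jω = j994:
quadratic: (j994)² + 256·j994 + 40000 = -948036 + j254464 → |·| ≈ 9.8159e+05, ∠ ≈ 164.98°
|T| = 200000 / 9.8159e+05 ≈ 0.20375
Gain = 20 log₁₀(0.20375) ≈ -13.82 dB
∠T = 0.00° − 164.98° = -164.98°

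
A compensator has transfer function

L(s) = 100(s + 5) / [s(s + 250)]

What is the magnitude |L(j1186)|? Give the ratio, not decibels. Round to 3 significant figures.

At s = jω = j1186:
zero (s+5): 5 + j1186 → |·| = √(5²+1186²) = √1406621 ≈ 1186, ∠ = arctan(1186/5) ≈ 89.76°
pole (s+250): 250 + j1186 → |·| = √(250²+1186²) = √1469096 ≈ 1212.1, ∠ = arctan(1186/250) ≈ 78.10°
pole at origin: |s| = 1186, ∠ = 90.00° (in denominator)
|L| = 100 · 1186 / 1.4376e+06 ≈ 0.082499

0.0825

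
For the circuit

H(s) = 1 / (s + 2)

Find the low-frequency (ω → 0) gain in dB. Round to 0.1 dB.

H(0) = 1 / 2 = 0.5
20 log₁₀(0.5) ≈ -6.02 dB

-6.0 dB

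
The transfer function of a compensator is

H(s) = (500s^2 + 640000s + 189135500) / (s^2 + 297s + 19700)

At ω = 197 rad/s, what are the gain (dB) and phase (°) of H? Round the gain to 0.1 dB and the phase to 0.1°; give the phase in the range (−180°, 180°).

Substitute s = j197:
Numerator: 500(j197)^2 + 640000(j197) + 189135500 = 169731000 + j126080000
Denominator: (j197)^2 + 297(j197) + 19700 = -19109 + j58509
|N| = √(169731000² + 126080000²) ≈ 2.1144e+08, ∠N ≈ 36.61°
|D| = √(19109² + 58509²) ≈ 61550, ∠D ≈ 108.09°
|H| = 2.1144e+08 / 61550 ≈ 3435.3
Gain = 20 log₁₀(3435.3) ≈ 70.72 dB
∠H = 36.61° − 108.09° = -71.48°

70.7 dB, -71.5°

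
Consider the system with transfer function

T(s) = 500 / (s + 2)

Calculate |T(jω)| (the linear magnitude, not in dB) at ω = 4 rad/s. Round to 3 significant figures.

At s = jω = j4:
pole (s+2): 2 + j4 → |·| = √(2²+4²) = √20 ≈ 4.4721, ∠ = arctan(4/2) ≈ 63.43°
|T| = 500 / 4.4721 ≈ 111.8

112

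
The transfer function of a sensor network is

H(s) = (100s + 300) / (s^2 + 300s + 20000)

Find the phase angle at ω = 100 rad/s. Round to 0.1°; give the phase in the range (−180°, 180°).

16.7°

Substitute s = j100:
Numerator: 100(j100) + 300 = 300 + j10000
Denominator: (j100)^2 + 300(j100) + 20000 = 10000 + j30000
|N| = √(300² + 10000²) ≈ 10004, ∠N ≈ 88.28°
|D| = √(10000² + 30000²) ≈ 31623, ∠D ≈ 71.57°
∠H = 88.28° − 71.57° = 16.71°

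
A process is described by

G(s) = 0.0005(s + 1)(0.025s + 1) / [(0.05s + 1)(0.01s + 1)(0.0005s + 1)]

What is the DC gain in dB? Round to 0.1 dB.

G(0) = 0.0005 · 1 / 1 = 0.0005
20 log₁₀(0.0005) ≈ -66.02 dB

-66.0 dB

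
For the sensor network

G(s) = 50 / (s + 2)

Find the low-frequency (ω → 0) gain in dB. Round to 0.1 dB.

G(0) = 50 / 2 = 25
20 log₁₀(25) ≈ 27.96 dB

28.0 dB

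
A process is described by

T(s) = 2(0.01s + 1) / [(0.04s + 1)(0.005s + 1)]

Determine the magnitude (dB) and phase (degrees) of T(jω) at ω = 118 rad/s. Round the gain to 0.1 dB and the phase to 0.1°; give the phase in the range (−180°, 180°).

-5.2 dB, -58.9°

At ω = 118 rad/s:
zero (1 + j118·0.01) = 1 + j1.18 → |·| ≈ 1.5467, ∠ ≈ 49.72°
pole (1 + j118·0.04) = 1 + j4.72 → |·| ≈ 4.8248, ∠ ≈ 78.04°
pole (1 + j118·0.005) = 1 + j0.59 → |·| ≈ 1.1611, ∠ ≈ 30.54°
|T| = 2 · 1.5467 / (4.8248 · 1.1611) ≈ 0.55219
Gain = 20 log₁₀(0.55219) ≈ -5.16 dB
∠T = (49.72°) − (78.04° + 30.54°) = -58.86°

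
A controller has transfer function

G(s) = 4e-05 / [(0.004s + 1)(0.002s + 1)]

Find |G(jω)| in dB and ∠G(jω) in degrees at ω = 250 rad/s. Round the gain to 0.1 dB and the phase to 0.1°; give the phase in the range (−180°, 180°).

At ω = 250 rad/s:
pole (1 + j250·0.004) = 1 + j1 → |·| ≈ 1.4142, ∠ ≈ 45.00°
pole (1 + j250·0.002) = 1 + j0.5 → |·| ≈ 1.118, ∠ ≈ 26.57°
|G| = 4e-05 · 1 / (1.4142 · 1.118) ≈ 2.5299e-05
Gain = 20 log₁₀(2.5299e-05) ≈ -91.94 dB
∠G = (0°) − (45.00° + 26.57°) = -71.57°

-91.9 dB, -71.6°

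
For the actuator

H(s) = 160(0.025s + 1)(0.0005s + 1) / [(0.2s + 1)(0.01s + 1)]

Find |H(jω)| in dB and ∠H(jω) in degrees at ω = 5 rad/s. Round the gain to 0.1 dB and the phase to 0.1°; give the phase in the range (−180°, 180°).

At ω = 5 rad/s:
zero (1 + j5·0.025) = 1 + j0.125 → |·| ≈ 1.0078, ∠ ≈ 7.13°
zero (1 + j5·0.0005) = 1 + j0.0025 → |·| ≈ 1, ∠ ≈ 0.14°
pole (1 + j5·0.2) = 1 + j1 → |·| ≈ 1.4142, ∠ ≈ 45.00°
pole (1 + j5·0.01) = 1 + j0.05 → |·| ≈ 1.0012, ∠ ≈ 2.86°
|H| = 160 · 1.0078 · 1 / (1.4142 · 1.0012) ≈ 113.88
Gain = 20 log₁₀(113.88) ≈ 41.13 dB
∠H = (7.13° + 0.14°) − (45.00° + 2.86°) = -40.59°

41.1 dB, -40.6°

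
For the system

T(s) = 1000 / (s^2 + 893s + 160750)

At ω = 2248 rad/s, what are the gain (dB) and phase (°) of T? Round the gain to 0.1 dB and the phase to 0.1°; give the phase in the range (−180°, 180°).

-74.5 dB, -157.7°

Substitute s = j2248:
Numerator: 1000 = 1000 + j0
Denominator: (j2248)^2 + 893(j2248) + 160750 = -4892754 + j2007464
|N| = √(1000² + 0²) ≈ 1000, ∠N ≈ 0.00°
|D| = √(4892754² + 2007464²) ≈ 5.2886e+06, ∠D ≈ 157.69°
|T| = 1000 / 5.2886e+06 ≈ 0.00018909
Gain = 20 log₁₀(0.00018909) ≈ -74.47 dB
∠T = 0.00° − 157.69° = -157.69°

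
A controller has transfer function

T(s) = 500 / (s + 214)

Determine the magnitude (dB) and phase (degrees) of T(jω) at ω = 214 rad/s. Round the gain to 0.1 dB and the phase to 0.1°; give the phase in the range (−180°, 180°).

Substitute s = j214:
Numerator: 500 = 500 + j0
Denominator: (j214) + 214 = 214 + j214
|N| = √(500² + 0²) ≈ 500, ∠N ≈ 0.00°
|D| = √(214² + 214²) ≈ 302.64, ∠D ≈ 45.00°
|T| = 500 / 302.64 ≈ 1.6521
Gain = 20 log₁₀(1.6521) ≈ 4.36 dB
∠T = 0.00° − 45.00° = -45.00°

4.4 dB, -45.0°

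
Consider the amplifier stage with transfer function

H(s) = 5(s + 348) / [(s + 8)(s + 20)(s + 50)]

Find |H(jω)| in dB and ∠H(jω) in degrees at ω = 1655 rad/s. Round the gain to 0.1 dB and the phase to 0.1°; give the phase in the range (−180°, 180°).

At s = jω = j1655:
zero (s+348): 348 + j1655 → |·| = √(348²+1655²) = √2860129 ≈ 1691.2, ∠ = arctan(1655/348) ≈ 78.13°
pole (s+8): 8 + j1655 → |·| = √(8²+1655²) = √2739089 ≈ 1655, ∠ = arctan(1655/8) ≈ 89.72°
pole (s+20): 20 + j1655 → |·| = √(20²+1655²) = √2739425 ≈ 1655.1, ∠ = arctan(1655/20) ≈ 89.31°
pole (s+50): 50 + j1655 → |·| = √(50²+1655²) = √2741525 ≈ 1655.8, ∠ = arctan(1655/50) ≈ 88.27°
|H| = 5 · 1691.2 / 4.5356e+09 ≈ 1.8644e-06
Gain = 20 log₁₀(1.8644e-06) ≈ -114.59 dB
∠H = 78.13° − 267.30° = -189.17° ≡ 170.83° (principal value)

-114.6 dB, 170.8°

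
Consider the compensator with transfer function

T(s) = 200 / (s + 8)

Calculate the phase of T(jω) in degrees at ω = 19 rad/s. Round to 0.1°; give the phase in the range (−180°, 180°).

At s = jω = j19:
pole (s+8): 8 + j19 → |·| = √(8²+19²) = √425 ≈ 20.616, ∠ = arctan(19/8) ≈ 67.17°
∠T = 0.00° − 67.17° = -67.17°

-67.2°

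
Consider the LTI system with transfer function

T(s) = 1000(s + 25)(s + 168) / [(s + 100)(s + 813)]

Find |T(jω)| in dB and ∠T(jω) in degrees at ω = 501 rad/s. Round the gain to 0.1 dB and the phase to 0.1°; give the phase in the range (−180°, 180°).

At s = jω = j501:
zero (s+25): 25 + j501 → |·| = √(25²+501²) = √251626 ≈ 501.62, ∠ = arctan(501/25) ≈ 87.14°
zero (s+168): 168 + j501 → |·| = √(168²+501²) = √279225 ≈ 528.42, ∠ = arctan(501/168) ≈ 71.46°
pole (s+100): 100 + j501 → |·| = √(100²+501²) = √261001 ≈ 510.88, ∠ = arctan(501/100) ≈ 78.71°
pole (s+813): 813 + j501 → |·| = √(813²+501²) = √911970 ≈ 954.97, ∠ = arctan(501/813) ≈ 31.64°
|T| = 1000 · 2.6507e+05 / 4.8788e+05 ≈ 543.31
Gain = 20 log₁₀(543.31) ≈ 54.70 dB
∠T = 158.60° − 110.35° = 48.25°

54.7 dB, 48.3°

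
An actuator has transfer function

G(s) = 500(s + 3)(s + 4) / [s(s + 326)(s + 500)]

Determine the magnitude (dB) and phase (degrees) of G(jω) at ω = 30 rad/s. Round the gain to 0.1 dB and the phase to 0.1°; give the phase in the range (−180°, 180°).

At s = jω = j30:
zero (s+3): 3 + j30 → |·| = √(3²+30²) = √909 ≈ 30.15, ∠ = arctan(30/3) ≈ 84.29°
zero (s+4): 4 + j30 → |·| = √(4²+30²) = √916 ≈ 30.265, ∠ = arctan(30/4) ≈ 82.41°
pole (s+326): 326 + j30 → |·| = √(326²+30²) = √107176 ≈ 327.38, ∠ = arctan(30/326) ≈ 5.26°
pole (s+500): 500 + j30 → |·| = √(500²+30²) = √250900 ≈ 500.9, ∠ = arctan(30/500) ≈ 3.43°
pole at origin: |s| = 30, ∠ = 90.00° (in denominator)
|G| = 500 · 912.49 / 4.9195e+06 ≈ 0.092742
Gain = 20 log₁₀(0.092742) ≈ -20.65 dB
∠G = 166.70° − 98.69° = 68.01°

-20.7 dB, 68.0°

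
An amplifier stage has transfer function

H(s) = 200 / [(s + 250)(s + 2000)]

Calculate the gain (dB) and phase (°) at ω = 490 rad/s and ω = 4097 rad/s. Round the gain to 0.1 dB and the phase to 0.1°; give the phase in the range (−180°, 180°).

ω = 490: -75.1 dB, -76.7°; ω = 4097: -99.4 dB, -150.5°

At s = jω = j490:
pole (s+250): 250 + j490 → |·| = √(250²+490²) = √302600 ≈ 550.09, ∠ = arctan(490/250) ≈ 62.97°
pole (s+2000): 2000 + j490 → |·| = √(2000²+490²) = √4240100 ≈ 2059.2, ∠ = arctan(490/2000) ≈ 13.77°
|H| = 200 / 1.1327e+06 ≈ 0.00017657
Gain = 20 log₁₀(0.00017657) ≈ -75.06 dB
∠H = 0.00° − 76.74° = -76.74°

At s = jω = j4097:
pole (s+250): 250 + j4097 → |·| = √(250²+4097²) = √16847909 ≈ 4104.6, ∠ = arctan(4097/250) ≈ 86.51°
pole (s+2000): 2000 + j4097 → |·| = √(2000²+4097²) = √20785409 ≈ 4559.1, ∠ = arctan(4097/2000) ≈ 63.98°
|H| = 200 / 1.8713e+07 ≈ 1.0688e-05
Gain = 20 log₁₀(1.0688e-05) ≈ -99.42 dB
∠H = 0.00° − 150.49° = -150.49°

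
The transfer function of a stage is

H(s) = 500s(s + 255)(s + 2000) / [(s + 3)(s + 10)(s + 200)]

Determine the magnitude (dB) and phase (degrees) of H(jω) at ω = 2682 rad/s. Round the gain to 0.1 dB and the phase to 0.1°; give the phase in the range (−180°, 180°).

55.9 dB, -37.6°

At s = jω = j2682:
zero (s+255): 255 + j2682 → |·| = √(255²+2682²) = √7258149 ≈ 2694.1, ∠ = arctan(2682/255) ≈ 84.57°
zero (s+2000): 2000 + j2682 → |·| = √(2000²+2682²) = √11193124 ≈ 3345.6, ∠ = arctan(2682/2000) ≈ 53.29°
zero at origin: s = j2682 → |·| = 2682, ∠ = 90.00°
pole (s+3): 3 + j2682 → |·| = √(3²+2682²) = √7193133 ≈ 2682, ∠ = arctan(2682/3) ≈ 89.94°
pole (s+10): 10 + j2682 → |·| = √(10²+2682²) = √7193224 ≈ 2682, ∠ = arctan(2682/10) ≈ 89.79°
pole (s+200): 200 + j2682 → |·| = √(200²+2682²) = √7233124 ≈ 2689.4, ∠ = arctan(2682/200) ≈ 85.74°
|H| = 500 · 2.4174e+10 / 1.9345e+10 ≈ 624.81
Gain = 20 log₁₀(624.81) ≈ 55.91 dB
∠H = 227.86° − 265.47° = -37.61°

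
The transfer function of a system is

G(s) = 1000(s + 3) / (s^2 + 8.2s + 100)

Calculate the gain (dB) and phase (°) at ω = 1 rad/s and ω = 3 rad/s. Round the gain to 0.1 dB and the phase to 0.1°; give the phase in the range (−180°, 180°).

At s = jω = j1:
zero (s+3): 3 + j1 → |·| = √(3²+1²) = √10 ≈ 3.1623, ∠ = arctan(1/3) ≈ 18.43°
quadratic: (j1)² + 8.2·j1 + 100 = 99 + j8.2 → |·| ≈ 99.339, ∠ ≈ 4.73°
|G| = 1000 · 3.1623 / 99.339 ≈ 31.833
Gain = 20 log₁₀(31.833) ≈ 30.06 dB
∠G = 18.43° − 4.73° = 13.70°

At s = jω = j3:
zero (s+3): 3 + j3 → |·| = √(3²+3²) = √18 ≈ 4.2426, ∠ = arctan(3/3) ≈ 45.00°
quadratic: (j3)² + 8.2·j3 + 100 = 91 + j24.6 → |·| ≈ 94.266, ∠ ≈ 15.13°
|G| = 1000 · 4.2426 / 94.266 ≈ 45.007
Gain = 20 log₁₀(45.007) ≈ 33.07 dB
∠G = 45.00° − 15.13° = 29.87°

ω = 1: 30.1 dB, 13.7°; ω = 3: 33.1 dB, 29.9°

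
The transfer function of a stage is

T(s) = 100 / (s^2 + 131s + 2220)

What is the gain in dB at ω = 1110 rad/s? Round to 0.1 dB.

Substitute s = j1110:
Numerator: 100 = 100 + j0
Denominator: (j1110)^2 + 131(j1110) + 2220 = -1229880 + j145410
|N| = √(100² + 0²) ≈ 100, ∠N ≈ 0.00°
|D| = √(1229880² + 145410²) ≈ 1.2384e+06, ∠D ≈ 173.26°
|T| = 100 / 1.2384e+06 ≈ 8.0749e-05
Gain = 20 log₁₀(8.0749e-05) ≈ -81.86 dB

-81.9 dB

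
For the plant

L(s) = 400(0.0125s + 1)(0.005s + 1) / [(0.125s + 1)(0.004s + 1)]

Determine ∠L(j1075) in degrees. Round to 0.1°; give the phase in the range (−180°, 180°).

At ω = 1075 rad/s:
zero (1 + j1075·0.0125) = 1 + j13.4375 → |·| ≈ 13.475, ∠ ≈ 85.74°
zero (1 + j1075·0.005) = 1 + j5.375 → |·| ≈ 5.4672, ∠ ≈ 79.46°
pole (1 + j1075·0.125) = 1 + j134.375 → |·| ≈ 134.38, ∠ ≈ 89.57°
pole (1 + j1075·0.004) = 1 + j4.3 → |·| ≈ 4.4147, ∠ ≈ 76.91°
∠L = (85.74° + 79.46°) − (89.57° + 76.91°) = -1.28°

-1.3°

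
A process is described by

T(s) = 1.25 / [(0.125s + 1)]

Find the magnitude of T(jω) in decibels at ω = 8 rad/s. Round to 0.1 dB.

-1.1 dB

At ω = 8 rad/s:
pole (1 + j8·0.125) = 1 + j1 → |·| ≈ 1.4142, ∠ ≈ 45.00°
|T| = 1.25 · 1 / (1.4142) ≈ 0.88389
Gain = 20 log₁₀(0.88389) ≈ -1.07 dB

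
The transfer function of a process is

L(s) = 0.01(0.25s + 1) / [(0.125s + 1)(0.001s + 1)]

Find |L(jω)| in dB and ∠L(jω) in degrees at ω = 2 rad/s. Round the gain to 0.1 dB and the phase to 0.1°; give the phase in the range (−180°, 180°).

-39.3 dB, 12.4°

At ω = 2 rad/s:
zero (1 + j2·0.25) = 1 + j0.5 → |·| ≈ 1.118, ∠ ≈ 26.57°
pole (1 + j2·0.125) = 1 + j0.25 → |·| ≈ 1.0308, ∠ ≈ 14.04°
pole (1 + j2·0.001) = 1 + j0.002 → |·| ≈ 1, ∠ ≈ 0.11°
|L| = 0.01 · 1.118 / (1.0308 · 1) ≈ 0.010846
Gain = 20 log₁₀(0.010846) ≈ -39.29 dB
∠L = (26.57°) − (14.04° + 0.11°) = 12.42°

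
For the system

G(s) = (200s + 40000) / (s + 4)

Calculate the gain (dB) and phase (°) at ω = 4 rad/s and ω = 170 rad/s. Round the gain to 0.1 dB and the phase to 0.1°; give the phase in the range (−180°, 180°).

ω = 4: 77.0 dB, -43.9°; ω = 170: 49.8 dB, -48.3°

Substitute s = j4:
Numerator: 200(j4) + 40000 = 40000 + j800
Denominator: (j4) + 4 = 4 + j4
|N| = √(40000² + 800²) ≈ 40008, ∠N ≈ 1.15°
|D| = √(4² + 4²) ≈ 5.6569, ∠D ≈ 45.00°
|G| = 40008 / 5.6569 ≈ 7072.4
Gain = 20 log₁₀(7072.4) ≈ 76.99 dB
∠G = 1.15° − 45.00° = -43.85°

Substitute s = j170:
Numerator: 200(j170) + 40000 = 40000 + j34000
Denominator: (j170) + 4 = 4 + j170
|N| = √(40000² + 34000²) ≈ 52498, ∠N ≈ 40.36°
|D| = √(4² + 170²) ≈ 170.05, ∠D ≈ 88.65°
|G| = 52498 / 170.05 ≈ 308.72
Gain = 20 log₁₀(308.72) ≈ 49.79 dB
∠G = 40.36° − 88.65° = -48.29°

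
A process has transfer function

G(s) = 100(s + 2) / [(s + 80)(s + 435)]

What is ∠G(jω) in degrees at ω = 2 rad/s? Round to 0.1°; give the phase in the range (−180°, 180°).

43.3°

At s = jω = j2:
zero (s+2): 2 + j2 → |·| = √(2²+2²) = √8 ≈ 2.8284, ∠ = arctan(2/2) ≈ 45.00°
pole (s+80): 80 + j2 → |·| = √(80²+2²) = √6404 ≈ 80.025, ∠ = arctan(2/80) ≈ 1.43°
pole (s+435): 435 + j2 → |·| = √(435²+2²) = √189229 ≈ 435, ∠ = arctan(2/435) ≈ 0.26°
∠G = 45.00° − 1.69° = 43.31°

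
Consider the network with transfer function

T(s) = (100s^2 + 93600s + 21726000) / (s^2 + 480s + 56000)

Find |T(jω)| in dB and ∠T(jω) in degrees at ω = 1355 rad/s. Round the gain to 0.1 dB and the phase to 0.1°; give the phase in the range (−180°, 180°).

Substitute s = j1355:
Numerator: 100(j1355)^2 + 93600(j1355) + 21726000 = -161876500 + j126828000
Denominator: (j1355)^2 + 480(j1355) + 56000 = -1780025 + j650400
|N| = √(161876500² + 126828000²) ≈ 2.0564e+08, ∠N ≈ 141.92°
|D| = √(1780025² + 650400²) ≈ 1.8951e+06, ∠D ≈ 159.93°
|T| = 2.0564e+08 / 1.8951e+06 ≈ 108.51
Gain = 20 log₁₀(108.51) ≈ 40.71 dB
∠T = 141.92° − 159.93° = -18.01°

40.7 dB, -18.0°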